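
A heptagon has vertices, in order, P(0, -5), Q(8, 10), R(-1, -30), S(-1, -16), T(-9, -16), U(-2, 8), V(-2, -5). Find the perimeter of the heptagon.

120

|PQ| = √((8)² + (15)²) = √289 = 17
|QR| = √((-9)² + (-40)²) = √1681 = 41
|RS| = √((0)² + (14)²) = √196 = 14
|ST| = √((-8)² + (0)²) = √64 = 8
|TU| = √((7)² + (24)²) = √625 = 25
|UV| = √((0)² + (-13)²) = √169 = 13
|VP| = √((2)² + (0)²) = √4 = 2
Perimeter = 17 + 41 + 14 + 8 + 25 + 13 + 2 = 120.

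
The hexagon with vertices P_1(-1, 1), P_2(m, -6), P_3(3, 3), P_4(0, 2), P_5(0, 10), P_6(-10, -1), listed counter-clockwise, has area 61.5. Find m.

The doubled signed area Σ (x_i y_{i+1} − x_{i+1} y_i) is linear in m.
With m=0 it equals 119; the coefficient of m is 2 (from the two edges through P_2).
So 2·m + 119 = 2·61.5 = 123 ⇒ m = 2.

2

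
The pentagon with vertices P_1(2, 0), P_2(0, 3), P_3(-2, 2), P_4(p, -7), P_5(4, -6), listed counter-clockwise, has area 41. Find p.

Write out the shoelace sum; only the two edges meeting at P_4 involve p:
2·Area = [((-2)·(-7) − p·2) + (p·(-6) − 4·(-7))] + 24
       = -8·p + 66 = 82
⇒ p = -2.

-2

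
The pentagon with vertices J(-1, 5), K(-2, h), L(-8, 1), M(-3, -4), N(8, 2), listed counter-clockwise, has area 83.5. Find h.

8

The doubled signed area Σ (x_i y_{i+1} − x_{i+1} y_i) is linear in h.
With h=0 it equals 111; the coefficient of h is 7 (from the two edges through K).
So 7·h + 111 = 2·83.5 = 167 ⇒ h = 8.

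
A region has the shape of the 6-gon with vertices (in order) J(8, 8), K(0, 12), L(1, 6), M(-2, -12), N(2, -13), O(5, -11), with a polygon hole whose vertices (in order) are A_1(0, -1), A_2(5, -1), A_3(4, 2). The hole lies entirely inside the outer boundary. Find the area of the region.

Outer boundary:
Σ = (96) + (-12) + (0) + (50) + (43) + (128) = 305
Area = |Σ|/2 = 152.5.
Hole:
Apply the shoelace (surveyor's) formula: 2A = Σ (x_i·y_{i+1} − x_{i+1}·y_i), indices taken mod 3.
A_1→A_2: (0)(-1) − (5)(-1) = 5
A_2→A_3: (5)(2) − (4)(-1) = 14
A_3→A_1: (4)(-1) − (0)(2) = -4
Σ = 15
Area = |Σ|/2 = 7.5.
Net area = 152.5 − 7.5 = 145.

145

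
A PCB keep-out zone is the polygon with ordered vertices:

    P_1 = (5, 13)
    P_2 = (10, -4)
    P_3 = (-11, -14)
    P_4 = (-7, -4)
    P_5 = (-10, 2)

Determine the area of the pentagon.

P_1→P_2: (5)(-4) − (10)(13) = -150
P_2→P_3: (10)(-14) − (-11)(-4) = -184
P_3→P_4: (-11)(-4) − (-7)(-14) = -54
P_4→P_5: (-7)(2) − (-10)(-4) = -54
P_5→P_1: (-10)(13) − (5)(2) = -140
Σ = -582
Area = |Σ|/2 = 291.

291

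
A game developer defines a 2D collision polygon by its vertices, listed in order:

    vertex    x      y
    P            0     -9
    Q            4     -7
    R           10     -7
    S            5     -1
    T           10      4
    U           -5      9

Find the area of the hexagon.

144

Apply the shoelace formula: 2A = Σ (x_i·y_{i+1} − x_{i+1}·y_i), indices taken mod 6.
Cross-terms: 36, 42, 25, 30, 110, 45  ⇒  Σ = 288
Area = |Σ|/2 = 144.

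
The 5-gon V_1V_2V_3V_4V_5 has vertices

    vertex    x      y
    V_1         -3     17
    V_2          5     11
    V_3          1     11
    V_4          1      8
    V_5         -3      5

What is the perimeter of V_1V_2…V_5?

|V_1V_2| = √((8)² + (-6)²) = √100 = 10
|V_2V_3| = √((-4)² + (0)²) = √16 = 4
|V_3V_4| = √((0)² + (-3)²) = √9 = 3
|V_4V_5| = √((-4)² + (-3)²) = √25 = 5
|V_5V_1| = √((0)² + (12)²) = √144 = 12
Perimeter = 10 + 4 + 3 + 5 + 12 = 34.

34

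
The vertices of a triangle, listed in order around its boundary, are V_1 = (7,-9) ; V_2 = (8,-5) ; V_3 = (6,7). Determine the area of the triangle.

10

Apply the surveyor's formula: 2A = Σ (x_i·y_{i+1} − x_{i+1}·y_i), indices taken mod 3.
V_1→V_2: (7)(-5) − (8)(-9) = 37
V_2→V_3: (8)(7) − (6)(-5) = 86
V_3→V_1: (6)(-9) − (7)(7) = -103
Σ = 20
Area = |Σ|/2 = 10.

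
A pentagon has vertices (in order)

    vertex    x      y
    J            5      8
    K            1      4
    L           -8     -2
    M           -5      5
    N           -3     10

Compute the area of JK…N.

58.5

Σ = (12) + (30) + (-50) + (-35) + (-74) = -117
Area = |Σ|/2 = 58.5.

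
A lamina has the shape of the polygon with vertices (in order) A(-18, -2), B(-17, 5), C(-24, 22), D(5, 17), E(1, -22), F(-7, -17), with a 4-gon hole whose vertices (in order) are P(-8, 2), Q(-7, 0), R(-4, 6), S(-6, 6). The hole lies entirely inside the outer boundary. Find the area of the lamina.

733

Outer boundary:
Apply the shoelace (surveyor's) formula: 2A = Σ (x_i·y_{i+1} − x_{i+1}·y_i), indices taken mod 6.
Σ = (-124) + (-254) + (-518) + (-127) + (-171) + (-292) = -1486
Area = |Σ|/2 = 743.
Hole:
Σ = (14) + (-42) + (12) + (36) = 20
Area = |Σ|/2 = 10.
Net area = 743 − 10 = 733.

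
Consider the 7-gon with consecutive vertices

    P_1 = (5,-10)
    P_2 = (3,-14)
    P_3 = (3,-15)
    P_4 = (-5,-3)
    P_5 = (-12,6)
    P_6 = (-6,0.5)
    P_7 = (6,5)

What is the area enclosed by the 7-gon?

Apply Gauss's area formula: 2A = Σ (x_i·y_{i+1} − x_{i+1}·y_i), indices taken mod 7.
Σ = (-40) + (-3) + (-84) + (-66) + (30) + (-33) + (-85) = -281
Area = |Σ|/2 = 140.5.

140.5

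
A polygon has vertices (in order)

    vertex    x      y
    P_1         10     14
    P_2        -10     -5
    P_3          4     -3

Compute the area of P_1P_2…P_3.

Apply the shoelace (surveyor's) formula: 2A = Σ (x_i·y_{i+1} − x_{i+1}·y_i), indices taken mod 3.
P_1→P_2: (10)(-5) − (-10)(14) = 90
P_2→P_3: (-10)(-3) − (4)(-5) = 50
P_3→P_1: (4)(14) − (10)(-3) = 86
Σ = 226
Area = |Σ|/2 = 113.

113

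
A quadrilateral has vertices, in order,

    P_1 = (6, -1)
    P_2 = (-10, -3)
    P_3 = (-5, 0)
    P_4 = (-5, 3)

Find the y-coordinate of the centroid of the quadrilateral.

-86/213

Apply the shoelace (surveyor's) formula. First the cross-terms c_i = x_i·y_{i+1} − x_{i+1}·y_i:
  -28, -15, -15, -13  ⇒  2A = -71, A = -35.5.
Then Σ (y_i + y_{i+1})·c_i = 86, so ȳ = 86 / (6·(-35.5)) = -86/213.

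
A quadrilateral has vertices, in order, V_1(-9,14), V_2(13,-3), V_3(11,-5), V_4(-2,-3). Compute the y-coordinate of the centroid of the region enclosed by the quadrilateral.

2

Apply Gauss's area formula. First the cross-terms c_i = x_i·y_{i+1} − x_{i+1}·y_i:
  -155, -32, -43, -55  ⇒  2A = -285, A = -142.5.
Then Σ (y_i + y_{i+1})·c_i = -1710, so ȳ = -1710 / (6·(-142.5)) = 2.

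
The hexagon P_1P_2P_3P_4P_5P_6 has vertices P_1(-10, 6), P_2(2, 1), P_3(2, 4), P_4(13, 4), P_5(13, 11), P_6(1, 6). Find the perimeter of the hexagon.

|P_1P_2| = √((12)² + (-5)²) = √169 = 13
|P_2P_3| = √((0)² + (3)²) = √9 = 3
|P_3P_4| = √((11)² + (0)²) = √121 = 11
|P_4P_5| = √((0)² + (7)²) = √49 = 7
|P_5P_6| = √((-12)² + (-5)²) = √169 = 13
|P_6P_1| = √((-11)² + (0)²) = √121 = 11
Perimeter = 13 + 3 + 11 + 7 + 13 + 11 = 58.

58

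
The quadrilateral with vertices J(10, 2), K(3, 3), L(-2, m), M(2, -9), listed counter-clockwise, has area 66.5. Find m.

-9

Write out the shoelace sum; only the two edges meeting at L involve m:
2·Area = [(3·m − (-2)·3) + ((-2)·(-9) − 2·m)] + 118
       = 1·m + 142 = 133
⇒ m = -9.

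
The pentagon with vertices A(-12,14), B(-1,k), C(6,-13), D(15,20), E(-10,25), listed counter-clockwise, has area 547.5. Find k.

The doubled signed area Σ (x_i y_{i+1} − x_{i+1} y_i) is linear in k.
With k=0 it equals 1077; the coefficient of k is -18 (from the two edges through B).
So -18·k + 1077 = 2·547.5 = 1095 ⇒ k = -1.

-1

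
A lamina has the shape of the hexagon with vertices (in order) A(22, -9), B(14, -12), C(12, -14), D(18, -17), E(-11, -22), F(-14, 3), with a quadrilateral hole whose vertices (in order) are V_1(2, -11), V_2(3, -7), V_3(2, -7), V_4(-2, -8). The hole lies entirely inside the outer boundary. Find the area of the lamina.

Outer boundary:
Σ = (-138) + (-52) + (48) + (-583) + (-341) + (60) = -1006
Area = |Σ|/2 = 503.
Hole:
Apply the shoelace formula: 2A = Σ (x_i·y_{i+1} − x_{i+1}·y_i), indices taken mod 4.
Σ = (19) + (-7) + (-30) + (38) = 20
Area = |Σ|/2 = 10.
Net area = 503 − 10 = 493.

493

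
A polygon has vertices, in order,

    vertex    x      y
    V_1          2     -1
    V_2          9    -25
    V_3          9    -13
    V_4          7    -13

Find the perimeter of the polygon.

|V_1V_2| = √((7)² + (-24)²) = √625 = 25
|V_2V_3| = √((0)² + (12)²) = √144 = 12
|V_3V_4| = √((-2)² + (0)²) = √4 = 2
|V_4V_1| = √((-5)² + (12)²) = √169 = 13
Perimeter = 25 + 12 + 2 + 13 = 52.

52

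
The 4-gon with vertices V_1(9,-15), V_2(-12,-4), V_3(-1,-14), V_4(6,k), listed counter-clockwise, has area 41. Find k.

-14

Write out the shoelace sum; only the two edges meeting at V_4 involve k:
2·Area = [((-1)·k − 6·(-14)) + (6·(-15) − 9·k)] + -52
       = -10·k + -58 = 82
⇒ k = -14.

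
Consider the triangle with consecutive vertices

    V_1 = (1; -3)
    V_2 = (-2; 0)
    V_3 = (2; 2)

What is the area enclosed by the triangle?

9

Σ = (-6) + (-4) + (-8) = -18
Area = |Σ|/2 = 9.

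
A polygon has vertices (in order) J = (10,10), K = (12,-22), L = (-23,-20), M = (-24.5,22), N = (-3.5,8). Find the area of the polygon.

1158

Apply the surveyor's formula: 2A = Σ (x_i·y_{i+1} − x_{i+1}·y_i), indices taken mod 5.
Σ = (-340) + (-746) + (-996) + (-119) + (-115) = -2316
Area = |Σ|/2 = 1158.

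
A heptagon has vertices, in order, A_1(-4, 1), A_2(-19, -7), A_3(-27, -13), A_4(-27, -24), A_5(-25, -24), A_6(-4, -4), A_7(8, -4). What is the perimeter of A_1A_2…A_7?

94

|A_1A_2| = √((-15)² + (-8)²) = √289 = 17
|A_2A_3| = √((-8)² + (-6)²) = √100 = 10
|A_3A_4| = √((0)² + (-11)²) = √121 = 11
|A_4A_5| = √((2)² + (0)²) = √4 = 2
|A_5A_6| = √((21)² + (20)²) = √841 = 29
|A_6A_7| = √((12)² + (0)²) = √144 = 12
|A_7A_1| = √((-12)² + (5)²) = √169 = 13
Perimeter = 17 + 10 + 11 + 2 + 29 + 12 + 13 = 94.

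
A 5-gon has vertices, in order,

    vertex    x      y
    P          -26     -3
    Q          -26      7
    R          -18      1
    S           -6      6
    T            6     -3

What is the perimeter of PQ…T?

|PQ| = √((0)² + (10)²) = √100 = 10
|QR| = √((8)² + (-6)²) = √100 = 10
|RS| = √((12)² + (5)²) = √169 = 13
|ST| = √((12)² + (-9)²) = √225 = 15
|TP| = √((-32)² + (0)²) = √1024 = 32
Perimeter = 10 + 10 + 13 + 15 + 32 = 80.

80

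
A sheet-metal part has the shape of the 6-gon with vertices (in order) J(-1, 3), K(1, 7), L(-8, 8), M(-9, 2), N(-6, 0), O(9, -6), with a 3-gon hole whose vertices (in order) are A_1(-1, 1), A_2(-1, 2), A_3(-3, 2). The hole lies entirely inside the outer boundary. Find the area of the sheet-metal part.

Outer boundary:
Apply the surveyor's formula: 2A = Σ (x_i·y_{i+1} − x_{i+1}·y_i), indices taken mod 6.
Cross-terms: -10, 64, 56, 12, 36, 21  ⇒  Σ = 179
Area = |Σ|/2 = 89.5.
Hole:
Σ = (-1) + (4) + (-1) = 2
Area = |Σ|/2 = 1.
Net area = 89.5 − 1 = 88.5.

88.5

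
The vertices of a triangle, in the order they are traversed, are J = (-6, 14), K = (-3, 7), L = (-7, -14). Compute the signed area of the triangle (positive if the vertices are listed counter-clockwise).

Σ = (0) + (91) + (-182) = -91
Signed area = Σ/2 = -45.5 (negative ⇒ clockwise traversal).

-45.5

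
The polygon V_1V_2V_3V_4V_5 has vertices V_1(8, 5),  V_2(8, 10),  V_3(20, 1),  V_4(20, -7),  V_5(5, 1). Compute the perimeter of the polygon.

50

|V_1V_2| = √((0)² + (5)²) = √25 = 5
|V_2V_3| = √((12)² + (-9)²) = √225 = 15
|V_3V_4| = √((0)² + (-8)²) = √64 = 8
|V_4V_5| = √((-15)² + (8)²) = √289 = 17
|V_5V_1| = √((3)² + (4)²) = √25 = 5
Perimeter = 5 + 15 + 8 + 17 + 5 = 50.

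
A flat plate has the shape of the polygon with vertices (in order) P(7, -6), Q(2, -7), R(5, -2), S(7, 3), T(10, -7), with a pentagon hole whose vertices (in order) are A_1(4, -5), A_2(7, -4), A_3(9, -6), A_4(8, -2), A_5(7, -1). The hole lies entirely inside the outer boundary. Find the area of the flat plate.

Outer boundary:
Apply the surveyor's formula: 2A = Σ (x_i·y_{i+1} − x_{i+1}·y_i), indices taken mod 5.
Σ = (-37) + (31) + (29) + (-79) + (-11) = -67
Area = |Σ|/2 = 33.5.
Hole:
Apply the shoelace (surveyor's) formula: 2A = Σ (x_i·y_{i+1} − x_{i+1}·y_i), indices taken mod 5.
Σ = (19) + (-6) + (30) + (6) + (-31) = 18
Area = |Σ|/2 = 9.
Net area = 33.5 − 9 = 24.5.

24.5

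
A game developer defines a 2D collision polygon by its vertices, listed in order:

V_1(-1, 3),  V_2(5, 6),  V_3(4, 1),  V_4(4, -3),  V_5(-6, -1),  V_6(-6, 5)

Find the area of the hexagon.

Apply the shoelace formula: 2A = Σ (x_i·y_{i+1} − x_{i+1}·y_i), indices taken mod 6.
Cross-terms: -21, -19, -16, -22, -36, -13  ⇒  Σ = -127
Area = |Σ|/2 = 63.5.

63.5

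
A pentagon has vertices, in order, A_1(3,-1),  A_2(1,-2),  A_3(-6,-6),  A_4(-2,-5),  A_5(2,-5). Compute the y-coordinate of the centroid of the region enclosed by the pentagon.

Apply the surveyor's formula. First the cross-terms c_i = x_i·y_{i+1} − x_{i+1}·y_i:
  -5, -18, 18, 20, 13  ⇒  2A = 28, A = 14.
Then Σ (y_i + y_{i+1})·c_i = -317, so ȳ = -317 / (6·14) = -317/84.

-317/84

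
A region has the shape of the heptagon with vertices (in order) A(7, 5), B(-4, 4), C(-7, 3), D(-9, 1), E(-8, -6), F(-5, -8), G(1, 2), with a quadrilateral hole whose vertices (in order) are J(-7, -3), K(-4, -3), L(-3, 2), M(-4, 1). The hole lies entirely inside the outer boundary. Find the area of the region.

76.5

Outer boundary:
Apply the shoelace (surveyor's) formula: 2A = Σ (x_i·y_{i+1} − x_{i+1}·y_i), indices taken mod 7.
Σ = (48) + (16) + (20) + (62) + (34) + (-2) + (-9) = 169
Area = |Σ|/2 = 84.5.
Hole:
Apply the surveyor's formula: 2A = Σ (x_i·y_{i+1} − x_{i+1}·y_i), indices taken mod 4.
Σ = (9) + (-17) + (5) + (19) = 16
Area = |Σ|/2 = 8.
Net area = 84.5 − 8 = 76.5.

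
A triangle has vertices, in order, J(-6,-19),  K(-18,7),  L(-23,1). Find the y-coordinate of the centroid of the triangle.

-11/3

Apply Gauss's area formula. First the cross-terms c_i = x_i·y_{i+1} − x_{i+1}·y_i:
  -384, 143, 443  ⇒  2A = 202, A = 101.
Then Σ (y_i + y_{i+1})·c_i = -2222, so ȳ = -2222 / (6·101) = -11/3.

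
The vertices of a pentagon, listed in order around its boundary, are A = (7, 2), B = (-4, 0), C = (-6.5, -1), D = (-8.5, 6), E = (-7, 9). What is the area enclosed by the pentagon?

Σ = (8) + (4) + (-47.5) + (-34.5) + (-77) = -147
Area = |Σ|/2 = 73.5.

73.5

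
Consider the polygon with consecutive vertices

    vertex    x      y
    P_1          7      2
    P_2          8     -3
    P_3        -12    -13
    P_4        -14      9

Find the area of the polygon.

Apply the surveyor's formula: 2A = Σ (x_i·y_{i+1} − x_{i+1}·y_i), indices taken mod 4.
Cross-terms: -37, -140, -290, -91  ⇒  Σ = -558
Area = |Σ|/2 = 279.

279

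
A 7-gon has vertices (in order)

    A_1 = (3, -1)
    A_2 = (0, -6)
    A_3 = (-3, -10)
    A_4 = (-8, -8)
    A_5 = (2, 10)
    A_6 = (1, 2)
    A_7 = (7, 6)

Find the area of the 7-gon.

A_1→A_2: (3)(-6) − (0)(-1) = -18
A_2→A_3: (0)(-10) − (-3)(-6) = -18
A_3→A_4: (-3)(-8) − (-8)(-10) = -56
A_4→A_5: (-8)(10) − (2)(-8) = -64
A_5→A_6: (2)(2) − (1)(10) = -6
A_6→A_7: (1)(6) − (7)(2) = -8
A_7→A_1: (7)(-1) − (3)(6) = -25
Σ = -195
Area = |Σ|/2 = 97.5.

97.5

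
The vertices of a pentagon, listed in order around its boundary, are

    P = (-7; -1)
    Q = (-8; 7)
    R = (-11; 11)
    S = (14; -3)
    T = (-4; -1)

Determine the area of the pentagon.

109

Apply the shoelace formula: 2A = Σ (x_i·y_{i+1} − x_{i+1}·y_i), indices taken mod 5.
Cross-terms: -57, -11, -121, -26, -3  ⇒  Σ = -218
Area = |Σ|/2 = 109.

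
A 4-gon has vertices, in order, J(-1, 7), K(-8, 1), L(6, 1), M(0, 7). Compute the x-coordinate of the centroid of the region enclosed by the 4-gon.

Apply the shoelace formula. First the cross-terms c_i = x_i·y_{i+1} − x_{i+1}·y_i:
  55, -14, 42, 7  ⇒  2A = 90, A = 45.
Then Σ (x_i + x_{i+1})·c_i = -222, so x̄ = -222 / (6·45) = -37/45.

-37/45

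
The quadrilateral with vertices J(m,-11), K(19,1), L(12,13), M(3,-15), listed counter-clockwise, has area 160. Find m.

The doubled signed area Σ (x_i y_{i+1} − x_{i+1} y_i) is linear in m.
With m=0 it equals 192; the coefficient of m is 16 (from the two edges through J).
So 16·m + 192 = 2·160 = 320 ⇒ m = 8.

8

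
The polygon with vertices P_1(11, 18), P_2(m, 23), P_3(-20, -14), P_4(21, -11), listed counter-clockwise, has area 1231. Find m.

-23

Write out the shoelace sum; only the two edges meeting at P_2 involve m:
2·Area = [(11·23 − m·18) + (m·(-14) − (-20)·23)] + 1013
       = -32·m + 1726 = 2462
⇒ m = -23.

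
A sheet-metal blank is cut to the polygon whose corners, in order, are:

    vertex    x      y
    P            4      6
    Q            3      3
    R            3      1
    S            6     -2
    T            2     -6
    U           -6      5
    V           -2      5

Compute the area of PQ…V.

Apply Gauss's area formula: 2A = Σ (x_i·y_{i+1} − x_{i+1}·y_i), indices taken mod 7.
P→Q: (4)(3) − (3)(6) = -6
Q→R: (3)(1) − (3)(3) = -6
R→S: (3)(-2) − (6)(1) = -12
S→T: (6)(-6) − (2)(-2) = -32
T→U: (2)(5) − (-6)(-6) = -26
U→V: (-6)(5) − (-2)(5) = -20
V→P: (-2)(6) − (4)(5) = -32
Σ = -134
Area = |Σ|/2 = 67.

67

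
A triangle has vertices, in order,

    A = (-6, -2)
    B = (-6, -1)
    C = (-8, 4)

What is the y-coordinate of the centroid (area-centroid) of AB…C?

1/3

Apply the surveyor's formula. First the cross-terms c_i = x_i·y_{i+1} − x_{i+1}·y_i:
  -6, -32, 40  ⇒  2A = 2, A = 1.
Then Σ (y_i + y_{i+1})·c_i = 2, so ȳ = 2 / (6·1) = 1/3.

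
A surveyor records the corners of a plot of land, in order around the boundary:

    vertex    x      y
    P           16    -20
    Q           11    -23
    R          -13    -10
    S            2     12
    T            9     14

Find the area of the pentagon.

588.5

Apply the shoelace formula: 2A = Σ (x_i·y_{i+1} − x_{i+1}·y_i), indices taken mod 5.
Σ = (-148) + (-409) + (-136) + (-80) + (-404) = -1177
Area = |Σ|/2 = 588.5.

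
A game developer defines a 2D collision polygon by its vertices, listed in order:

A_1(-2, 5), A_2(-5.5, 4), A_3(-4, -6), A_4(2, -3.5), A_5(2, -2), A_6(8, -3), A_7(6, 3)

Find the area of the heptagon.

Cross-terms: 19.5, 49, 26, 3, 10, 42, 36  ⇒  Σ = 185.5
Area = |Σ|/2 = 92.75.

92.75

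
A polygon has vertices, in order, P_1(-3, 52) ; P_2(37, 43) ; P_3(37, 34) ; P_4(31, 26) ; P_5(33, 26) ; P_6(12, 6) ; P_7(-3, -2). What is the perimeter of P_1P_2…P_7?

|P_1P_2| = √((40)² + (-9)²) = √1681 = 41
|P_2P_3| = √((0)² + (-9)²) = √81 = 9
|P_3P_4| = √((-6)² + (-8)²) = √100 = 10
|P_4P_5| = √((2)² + (0)²) = √4 = 2
|P_5P_6| = √((-21)² + (-20)²) = √841 = 29
|P_6P_7| = √((-15)² + (-8)²) = √289 = 17
|P_7P_1| = √((0)² + (54)²) = √2916 = 54
Perimeter = 41 + 9 + 10 + 2 + 29 + 17 + 54 = 162.

162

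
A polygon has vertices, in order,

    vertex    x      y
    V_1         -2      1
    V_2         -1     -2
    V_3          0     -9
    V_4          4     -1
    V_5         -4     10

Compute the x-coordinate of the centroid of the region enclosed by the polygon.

Apply the shoelace (surveyor's) formula. First the cross-terms c_i = x_i·y_{i+1} − x_{i+1}·y_i:
  5, 9, 36, 36, 16  ⇒  2A = 102, A = 51.
Then Σ (x_i + x_{i+1})·c_i = 24, so x̄ = 24 / (6·51) = 4/51.

4/51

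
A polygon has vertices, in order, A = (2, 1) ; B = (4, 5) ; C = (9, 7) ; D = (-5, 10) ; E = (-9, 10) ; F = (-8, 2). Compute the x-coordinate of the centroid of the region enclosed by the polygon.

-409/204

Apply the surveyor's formula. First the cross-terms c_i = x_i·y_{i+1} − x_{i+1}·y_i:
  6, -17, 125, 40, 62, -12  ⇒  2A = 204, A = 102.
Then Σ (x_i + x_{i+1})·c_i = -1227, so x̄ = -1227 / (6·102) = -409/204.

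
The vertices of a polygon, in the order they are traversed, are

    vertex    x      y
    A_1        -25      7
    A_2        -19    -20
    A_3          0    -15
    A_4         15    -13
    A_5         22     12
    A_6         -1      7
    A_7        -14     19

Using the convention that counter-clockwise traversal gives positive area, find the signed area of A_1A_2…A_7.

1115.5

Σ = (633) + (285) + (225) + (466) + (166) + (79) + (377) = 2231
Signed area = Σ/2 = 1115.5 (positive ⇒ counter-clockwise traversal).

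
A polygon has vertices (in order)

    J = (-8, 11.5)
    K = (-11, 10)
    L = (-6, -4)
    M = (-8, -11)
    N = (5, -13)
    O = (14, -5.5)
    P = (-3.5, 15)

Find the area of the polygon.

384.25

Apply the shoelace formula: 2A = Σ (x_i·y_{i+1} − x_{i+1}·y_i), indices taken mod 7.
Σ = (46.5) + (104) + (34) + (159) + (154.5) + (190.75) + (79.75) = 768.5
Area = |Σ|/2 = 384.25.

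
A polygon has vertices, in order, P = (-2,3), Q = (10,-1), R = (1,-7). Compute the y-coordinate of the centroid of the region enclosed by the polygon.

Apply the shoelace (surveyor's) formula. First the cross-terms c_i = x_i·y_{i+1} − x_{i+1}·y_i:
  -28, -69, -11  ⇒  2A = -108, A = -54.
Then Σ (y_i + y_{i+1})·c_i = 540, so ȳ = 540 / (6·(-54)) = -5/3.

-5/3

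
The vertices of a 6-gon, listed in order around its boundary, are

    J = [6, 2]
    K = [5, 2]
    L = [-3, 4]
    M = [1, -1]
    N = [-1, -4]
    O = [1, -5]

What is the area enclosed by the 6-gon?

Σ = (2) + (26) + (-1) + (-5) + (9) + (32) = 63
Area = |Σ|/2 = 31.5.

31.5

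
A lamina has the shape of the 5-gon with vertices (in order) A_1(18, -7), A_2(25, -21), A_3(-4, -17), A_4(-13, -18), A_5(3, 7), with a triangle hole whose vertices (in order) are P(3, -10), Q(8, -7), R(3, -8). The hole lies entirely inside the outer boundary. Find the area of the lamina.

Outer boundary:
Apply the shoelace (surveyor's) formula: 2A = Σ (x_i·y_{i+1} − x_{i+1}·y_i), indices taken mod 5.
A_1→A_2: (18)(-21) − (25)(-7) = -203
A_2→A_3: (25)(-17) − (-4)(-21) = -509
A_3→A_4: (-4)(-18) − (-13)(-17) = -149
A_4→A_5: (-13)(7) − (3)(-18) = -37
A_5→A_1: (3)(-7) − (18)(7) = -147
Σ = -1045
Area = |Σ|/2 = 522.5.
Hole:
Apply the shoelace formula: 2A = Σ (x_i·y_{i+1} − x_{i+1}·y_i), indices taken mod 3.
Σ = (59) + (-43) + (-6) = 10
Area = |Σ|/2 = 5.
Net area = 522.5 − 5 = 517.5.

517.5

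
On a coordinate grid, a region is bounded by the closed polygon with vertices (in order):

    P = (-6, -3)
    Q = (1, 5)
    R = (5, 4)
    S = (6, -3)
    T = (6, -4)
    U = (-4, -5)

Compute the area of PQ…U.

78.5

Σ = (-27) + (-21) + (-39) + (-6) + (-46) + (-18) = -157
Area = |Σ|/2 = 78.5.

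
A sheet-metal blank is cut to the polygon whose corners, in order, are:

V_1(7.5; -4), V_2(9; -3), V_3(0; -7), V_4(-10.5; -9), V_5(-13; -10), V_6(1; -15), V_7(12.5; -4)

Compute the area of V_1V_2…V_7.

116.75

V_1→V_2: (7.5)(-3) − (9)(-4) = 13.5
V_2→V_3: (9)(-7) − (0)(-3) = -63
V_3→V_4: (0)(-9) − (-10.5)(-7) = -73.5
V_4→V_5: (-10.5)(-10) − (-13)(-9) = -12
V_5→V_6: (-13)(-15) − (1)(-10) = 205
V_6→V_7: (1)(-4) − (12.5)(-15) = 183.5
V_7→V_1: (12.5)(-4) − (7.5)(-4) = -20
Σ = 233.5
Area = |Σ|/2 = 116.75.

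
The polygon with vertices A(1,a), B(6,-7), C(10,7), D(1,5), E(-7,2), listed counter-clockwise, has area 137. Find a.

-7

The doubled signed area Σ (x_i y_{i+1} − x_{i+1} y_i) is linear in a.
With a=0 it equals 183; the coefficient of a is -13 (from the two edges through A).
So -13·a + 183 = 2·137 = 274 ⇒ a = -7.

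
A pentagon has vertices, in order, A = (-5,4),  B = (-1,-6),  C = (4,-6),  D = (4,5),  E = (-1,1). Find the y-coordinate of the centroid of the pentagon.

-7/6

Apply Gauss's area formula. First the cross-terms c_i = x_i·y_{i+1} − x_{i+1}·y_i:
  34, 30, 44, 9, 1  ⇒  2A = 118, A = 59.
Then Σ (y_i + y_{i+1})·c_i = -413, so ȳ = -413 / (6·59) = -7/6.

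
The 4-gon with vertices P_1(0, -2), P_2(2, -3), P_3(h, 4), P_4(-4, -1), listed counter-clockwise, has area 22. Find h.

Write out the shoelace sum; only the two edges meeting at P_3 involve h:
2·Area = [(2·4 − h·(-3)) + (h·(-1) − (-4)·4)] + 12
       = 2·h + 36 = 44
⇒ h = 4.

4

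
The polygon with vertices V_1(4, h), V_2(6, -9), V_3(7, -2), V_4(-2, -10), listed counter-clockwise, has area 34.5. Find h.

-11

The doubled signed area Σ (x_i y_{i+1} − x_{i+1} y_i) is linear in h.
With h=0 it equals -19; the coefficient of h is -8 (from the two edges through V_1).
So -8·h + -19 = 2·34.5 = 69 ⇒ h = -11.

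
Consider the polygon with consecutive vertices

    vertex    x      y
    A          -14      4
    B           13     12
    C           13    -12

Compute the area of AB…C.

Apply the shoelace (surveyor's) formula: 2A = Σ (x_i·y_{i+1} − x_{i+1}·y_i), indices taken mod 3.
Σ = (-220) + (-312) + (-116) = -648
Area = |Σ|/2 = 324.

324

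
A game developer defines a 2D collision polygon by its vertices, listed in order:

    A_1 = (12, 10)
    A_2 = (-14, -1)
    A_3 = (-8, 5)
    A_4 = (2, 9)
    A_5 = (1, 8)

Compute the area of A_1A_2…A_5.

Σ = (128) + (-78) + (-82) + (7) + (-86) = -111
Area = |Σ|/2 = 55.5.

55.5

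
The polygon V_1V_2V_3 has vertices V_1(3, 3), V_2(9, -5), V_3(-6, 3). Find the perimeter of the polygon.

36

|V_1V_2| = √((6)² + (-8)²) = √100 = 10
|V_2V_3| = √((-15)² + (8)²) = √289 = 17
|V_3V_1| = √((9)² + (0)²) = √81 = 9
Perimeter = 10 + 17 + 9 = 36.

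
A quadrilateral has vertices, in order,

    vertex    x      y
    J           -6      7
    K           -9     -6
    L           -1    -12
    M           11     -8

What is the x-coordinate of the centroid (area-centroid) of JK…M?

Apply Gauss's area formula. First the cross-terms c_i = x_i·y_{i+1} − x_{i+1}·y_i:
  99, 102, 140, 29  ⇒  2A = 370, A = 185.
Then Σ (x_i + x_{i+1})·c_i = -960, so x̄ = -960 / (6·185) = -32/37.

-32/37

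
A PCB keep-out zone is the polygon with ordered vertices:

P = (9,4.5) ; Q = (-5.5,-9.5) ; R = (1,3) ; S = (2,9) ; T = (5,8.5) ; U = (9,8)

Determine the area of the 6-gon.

Apply the shoelace (surveyor's) formula: 2A = Σ (x_i·y_{i+1} − x_{i+1}·y_i), indices taken mod 6.
Σ = (-60.75) + (-7) + (3) + (-28) + (-36.5) + (-31.5) = -160.75
Area = |Σ|/2 = 80.375.

80.375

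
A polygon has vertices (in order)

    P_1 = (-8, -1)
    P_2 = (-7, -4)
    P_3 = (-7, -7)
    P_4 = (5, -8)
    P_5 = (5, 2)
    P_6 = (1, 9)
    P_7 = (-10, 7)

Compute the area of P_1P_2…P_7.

Cross-terms: 25, 21, 91, 50, 43, 97, 66  ⇒  Σ = 393
Area = |Σ|/2 = 196.5.

196.5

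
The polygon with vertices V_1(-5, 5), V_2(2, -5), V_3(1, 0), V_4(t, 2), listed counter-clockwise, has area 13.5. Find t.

The doubled signed area Σ (x_i y_{i+1} − x_{i+1} y_i) is linear in t.
With t=0 it equals 32; the coefficient of t is 5 (from the two edges through V_4).
So 5·t + 32 = 2·13.5 = 27 ⇒ t = -1.

-1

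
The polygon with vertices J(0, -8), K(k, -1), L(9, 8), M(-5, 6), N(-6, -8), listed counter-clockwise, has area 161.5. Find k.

6

The doubled signed area Σ (x_i y_{i+1} − x_{i+1} y_i) is linear in k.
With k=0 it equals 227; the coefficient of k is 16 (from the two edges through K).
So 16·k + 227 = 2·161.5 = 323 ⇒ k = 6.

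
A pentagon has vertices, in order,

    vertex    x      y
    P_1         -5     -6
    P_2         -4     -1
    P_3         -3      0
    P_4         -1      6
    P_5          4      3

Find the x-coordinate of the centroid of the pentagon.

-16/19

Apply Gauss's area formula. First the cross-terms c_i = x_i·y_{i+1} − x_{i+1}·y_i:
  -19, -3, -18, -27, -9  ⇒  2A = -76, A = -38.
Then Σ (x_i + x_{i+1})·c_i = 192, so x̄ = 192 / (6·(-38)) = -16/19.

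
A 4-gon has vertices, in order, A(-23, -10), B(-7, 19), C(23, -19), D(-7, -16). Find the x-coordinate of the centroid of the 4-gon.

Apply the shoelace (surveyor's) formula. First the cross-terms c_i = x_i·y_{i+1} − x_{i+1}·y_i:
  -507, -304, -501, -298  ⇒  2A = -1610, A = -805.
Then Σ (x_i + x_{i+1})·c_i = 11270, so x̄ = 11270 / (6·(-805)) = -7/3.

-7/3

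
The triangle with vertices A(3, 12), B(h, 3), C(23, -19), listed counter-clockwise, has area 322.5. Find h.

-12

The doubled signed area Σ (x_i y_{i+1} − x_{i+1} y_i) is linear in h.
With h=0 it equals 273; the coefficient of h is -31 (from the two edges through B).
So -31·h + 273 = 2·322.5 = 645 ⇒ h = -12.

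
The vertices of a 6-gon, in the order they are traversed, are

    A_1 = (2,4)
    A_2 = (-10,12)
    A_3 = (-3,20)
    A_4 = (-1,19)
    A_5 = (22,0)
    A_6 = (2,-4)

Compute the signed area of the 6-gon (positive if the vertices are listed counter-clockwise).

Apply Gauss's area formula: 2A = Σ (x_i·y_{i+1} − x_{i+1}·y_i), indices taken mod 6.
Σ = (64) + (-164) + (-37) + (-418) + (-88) + (16) = -627
Signed area = Σ/2 = -313.5 (negative ⇒ clockwise traversal).

-313.5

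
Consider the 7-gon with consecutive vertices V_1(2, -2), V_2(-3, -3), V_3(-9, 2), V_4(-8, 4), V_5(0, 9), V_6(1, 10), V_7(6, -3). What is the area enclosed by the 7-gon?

107.5

Apply the shoelace formula: 2A = Σ (x_i·y_{i+1} − x_{i+1}·y_i), indices taken mod 7.
Σ = (-12) + (-33) + (-20) + (-72) + (-9) + (-63) + (-6) = -215
Area = |Σ|/2 = 107.5.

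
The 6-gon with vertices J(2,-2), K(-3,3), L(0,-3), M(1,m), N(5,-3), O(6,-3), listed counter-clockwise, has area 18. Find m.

-6

The doubled signed area Σ (x_i y_{i+1} − x_{i+1} y_i) is linear in m.
With m=0 it equals 6; the coefficient of m is -5 (from the two edges through M).
So -5·m + 6 = 2·18 = 36 ⇒ m = -6.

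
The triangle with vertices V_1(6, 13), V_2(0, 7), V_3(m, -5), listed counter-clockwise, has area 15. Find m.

-7

Write out the shoelace sum; only the two edges meeting at V_3 involve m:
2·Area = [(0·(-5) − m·7) + (m·13 − 6·(-5))] + 42
       = 6·m + 72 = 30
⇒ m = -7.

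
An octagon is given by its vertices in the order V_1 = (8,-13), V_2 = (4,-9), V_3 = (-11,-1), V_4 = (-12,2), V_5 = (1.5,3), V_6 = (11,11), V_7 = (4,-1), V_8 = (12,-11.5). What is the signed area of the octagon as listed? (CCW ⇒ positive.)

V_1→V_2: (8)(-9) − (4)(-13) = -20
V_2→V_3: (4)(-1) − (-11)(-9) = -103
V_3→V_4: (-11)(2) − (-12)(-1) = -34
V_4→V_5: (-12)(3) − (1.5)(2) = -39
V_5→V_6: (1.5)(11) − (11)(3) = -16.5
V_6→V_7: (11)(-1) − (4)(11) = -55
V_7→V_8: (4)(-11.5) − (12)(-1) = -34
V_8→V_1: (12)(-13) − (8)(-11.5) = -64
Σ = -365.5
Signed area = Σ/2 = -182.75 (negative ⇒ clockwise traversal).

-182.75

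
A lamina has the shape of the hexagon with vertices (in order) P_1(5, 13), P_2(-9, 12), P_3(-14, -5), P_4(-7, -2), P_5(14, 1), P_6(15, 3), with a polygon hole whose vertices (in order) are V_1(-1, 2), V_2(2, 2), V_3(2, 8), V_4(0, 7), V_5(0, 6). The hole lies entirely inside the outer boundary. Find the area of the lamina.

Outer boundary:
Apply the shoelace formula: 2A = Σ (x_i·y_{i+1} − x_{i+1}·y_i), indices taken mod 6.
P_1→P_2: (5)(12) − (-9)(13) = 177
P_2→P_3: (-9)(-5) − (-14)(12) = 213
P_3→P_4: (-14)(-2) − (-7)(-5) = -7
P_4→P_5: (-7)(1) − (14)(-2) = 21
P_5→P_6: (14)(3) − (15)(1) = 27
P_6→P_1: (15)(13) − (5)(3) = 180
Σ = 611
Area = |Σ|/2 = 305.5.
Hole:
V_1→V_2: (-1)(2) − (2)(2) = -6
V_2→V_3: (2)(8) − (2)(2) = 12
V_3→V_4: (2)(7) − (0)(8) = 14
V_4→V_5: (0)(6) − (0)(7) = 0
V_5→V_1: (0)(2) − (-1)(6) = 6
Σ = 26
Area = |Σ|/2 = 13.
Net area = 305.5 − 13 = 292.5.

292.5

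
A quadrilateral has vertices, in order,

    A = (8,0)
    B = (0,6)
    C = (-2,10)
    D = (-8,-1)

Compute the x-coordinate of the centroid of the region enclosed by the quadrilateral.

-46/45

Apply Gauss's area formula. First the cross-terms c_i = x_i·y_{i+1} − x_{i+1}·y_i:
  48, 12, 82, 8  ⇒  2A = 150, A = 75.
Then Σ (x_i + x_{i+1})·c_i = -460, so x̄ = -460 / (6·75) = -46/45.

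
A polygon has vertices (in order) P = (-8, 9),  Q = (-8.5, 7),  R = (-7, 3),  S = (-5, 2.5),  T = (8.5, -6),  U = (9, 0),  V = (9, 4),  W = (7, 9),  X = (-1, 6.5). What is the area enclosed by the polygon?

145.375

Apply the surveyor's formula: 2A = Σ (x_i·y_{i+1} − x_{i+1}·y_i), indices taken mod 9.
Σ = (20.5) + (23.5) + (-2.5) + (8.75) + (54) + (36) + (53) + (54.5) + (43) = 290.75
Area = |Σ|/2 = 145.375.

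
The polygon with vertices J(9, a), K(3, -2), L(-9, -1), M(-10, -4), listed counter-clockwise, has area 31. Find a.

-3

Write out the shoelace sum; only the two edges meeting at J involve a:
2·Area = [((-10)·a − 9·(-4)) + (9·(-2) − 3·a)] + 5
       = -13·a + 23 = 62
⇒ a = -3.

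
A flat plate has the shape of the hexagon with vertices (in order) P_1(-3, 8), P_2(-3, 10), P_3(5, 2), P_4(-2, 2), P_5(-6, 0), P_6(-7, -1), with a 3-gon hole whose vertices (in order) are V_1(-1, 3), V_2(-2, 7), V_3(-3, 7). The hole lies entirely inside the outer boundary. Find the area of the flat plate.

Outer boundary:
Apply the surveyor's formula: 2A = Σ (x_i·y_{i+1} − x_{i+1}·y_i), indices taken mod 6.
Cross-terms: -6, -56, 14, 12, 6, -59  ⇒  Σ = -89
Area = |Σ|/2 = 44.5.
Hole:
Σ = (-1) + (7) + (-2) = 4
Area = |Σ|/2 = 2.
Net area = 44.5 − 2 = 42.5.

42.5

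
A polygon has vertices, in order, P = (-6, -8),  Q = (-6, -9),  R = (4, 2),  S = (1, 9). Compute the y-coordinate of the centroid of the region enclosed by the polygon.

Apply the shoelace (surveyor's) formula. First the cross-terms c_i = x_i·y_{i+1} − x_{i+1}·y_i:
  6, 24, 34, 46  ⇒  2A = 110, A = 55.
Then Σ (y_i + y_{i+1})·c_i = 150, so ȳ = 150 / (6·55) = 5/11.

5/11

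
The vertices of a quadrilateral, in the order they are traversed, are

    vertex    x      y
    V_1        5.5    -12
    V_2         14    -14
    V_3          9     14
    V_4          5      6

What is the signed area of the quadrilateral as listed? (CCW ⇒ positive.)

Apply the surveyor's formula: 2A = Σ (x_i·y_{i+1} − x_{i+1}·y_i), indices taken mod 4.
Cross-terms: 91, 322, -16, -93  ⇒  Σ = 304
Signed area = Σ/2 = 152 (positive ⇒ counter-clockwise traversal).

152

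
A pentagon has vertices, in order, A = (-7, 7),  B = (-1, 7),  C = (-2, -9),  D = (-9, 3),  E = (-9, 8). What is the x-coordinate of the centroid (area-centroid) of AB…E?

Apply Gauss's area formula. First the cross-terms c_i = x_i·y_{i+1} − x_{i+1}·y_i:
  -42, 23, -87, -45, -7  ⇒  2A = -158, A = -79.
Then Σ (x_i + x_{i+1})·c_i = 2146, so x̄ = 2146 / (6·(-79)) = -1073/237.

-1073/237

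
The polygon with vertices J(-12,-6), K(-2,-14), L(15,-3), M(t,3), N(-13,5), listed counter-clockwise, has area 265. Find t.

The doubled signed area Σ (x_i y_{i+1} − x_{i+1} y_i) is linear in t.
With t=0 it equals 594; the coefficient of t is 8 (from the two edges through M).
So 8·t + 594 = 2·265 = 530 ⇒ t = -8.

-8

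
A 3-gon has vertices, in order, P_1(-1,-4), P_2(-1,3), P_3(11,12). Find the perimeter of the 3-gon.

42

|P_1P_2| = √((0)² + (7)²) = √49 = 7
|P_2P_3| = √((12)² + (9)²) = √225 = 15
|P_3P_1| = √((-12)² + (-16)²) = √400 = 20
Perimeter = 7 + 15 + 20 = 42.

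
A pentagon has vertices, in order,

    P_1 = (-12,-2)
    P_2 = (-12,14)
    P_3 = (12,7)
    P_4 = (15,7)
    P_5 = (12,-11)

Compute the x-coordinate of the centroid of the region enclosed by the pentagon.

149/145

Apply the shoelace formula. First the cross-terms c_i = x_i·y_{i+1} − x_{i+1}·y_i:
  -192, -252, -21, -249, -156  ⇒  2A = -870, A = -435.
Then Σ (x_i + x_{i+1})·c_i = -2682, so x̄ = -2682 / (6·(-435)) = 149/145.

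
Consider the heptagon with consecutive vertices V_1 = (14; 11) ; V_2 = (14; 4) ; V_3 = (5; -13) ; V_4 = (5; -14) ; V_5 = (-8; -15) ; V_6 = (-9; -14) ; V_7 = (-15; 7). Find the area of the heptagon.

525.5

Apply Gauss's area formula: 2A = Σ (x_i·y_{i+1} − x_{i+1}·y_i), indices taken mod 7.
Cross-terms: -98, -202, -5, -187, -23, -273, -263  ⇒  Σ = -1051
Area = |Σ|/2 = 525.5.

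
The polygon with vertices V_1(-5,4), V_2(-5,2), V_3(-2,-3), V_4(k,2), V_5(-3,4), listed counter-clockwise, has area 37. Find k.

5

The doubled signed area Σ (x_i y_{i+1} − x_{i+1} y_i) is linear in k.
With k=0 it equals 39; the coefficient of k is 7 (from the two edges through V_4).
So 7·k + 39 = 2·37 = 74 ⇒ k = 5.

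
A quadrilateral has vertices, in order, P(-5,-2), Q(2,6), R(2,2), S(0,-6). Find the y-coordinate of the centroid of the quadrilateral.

Apply the surveyor's formula. First the cross-terms c_i = x_i·y_{i+1} − x_{i+1}·y_i:
  -26, -8, -12, -30  ⇒  2A = -76, A = -38.
Then Σ (y_i + y_{i+1})·c_i = 120, so ȳ = 120 / (6·(-38)) = -10/19.

-10/19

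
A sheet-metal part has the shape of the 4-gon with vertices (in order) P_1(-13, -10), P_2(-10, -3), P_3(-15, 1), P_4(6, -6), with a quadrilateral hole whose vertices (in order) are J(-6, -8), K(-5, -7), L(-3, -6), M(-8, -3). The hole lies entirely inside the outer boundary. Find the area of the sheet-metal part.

76

Outer boundary:
Apply Gauss's area formula: 2A = Σ (x_i·y_{i+1} − x_{i+1}·y_i), indices taken mod 4.
Σ = (-61) + (-55) + (84) + (-138) = -170
Area = |Σ|/2 = 85.
Hole:
Apply the shoelace (surveyor's) formula: 2A = Σ (x_i·y_{i+1} − x_{i+1}·y_i), indices taken mod 4.
J→K: (-6)(-7) − (-5)(-8) = 2
K→L: (-5)(-6) − (-3)(-7) = 9
L→M: (-3)(-3) − (-8)(-6) = -39
M→J: (-8)(-8) − (-6)(-3) = 46
Σ = 18
Area = |Σ|/2 = 9.
Net area = 85 − 9 = 76.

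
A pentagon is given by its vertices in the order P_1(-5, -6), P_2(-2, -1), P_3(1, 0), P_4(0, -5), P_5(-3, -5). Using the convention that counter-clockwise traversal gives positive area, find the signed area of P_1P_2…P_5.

Apply the shoelace (surveyor's) formula: 2A = Σ (x_i·y_{i+1} − x_{i+1}·y_i), indices taken mod 5.
Σ = (-7) + (1) + (-5) + (-15) + (-7) = -33
Signed area = Σ/2 = -16.5 (negative ⇒ clockwise traversal).

-16.5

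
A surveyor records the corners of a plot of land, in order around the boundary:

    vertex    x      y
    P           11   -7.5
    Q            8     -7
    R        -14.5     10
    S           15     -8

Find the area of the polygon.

Apply Gauss's area formula: 2A = Σ (x_i·y_{i+1} − x_{i+1}·y_i), indices taken mod 4.
Cross-terms: -17, -21.5, -34, -24.5  ⇒  Σ = -97
Area = |Σ|/2 = 48.5.

48.5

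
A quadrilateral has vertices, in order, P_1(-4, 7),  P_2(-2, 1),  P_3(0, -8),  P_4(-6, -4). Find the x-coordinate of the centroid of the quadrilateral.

-97/30

Apply Gauss's area formula. First the cross-terms c_i = x_i·y_{i+1} − x_{i+1}·y_i:
  10, 16, -48, -58  ⇒  2A = -80, A = -40.
Then Σ (x_i + x_{i+1})·c_i = 776, so x̄ = 776 / (6·(-40)) = -97/30.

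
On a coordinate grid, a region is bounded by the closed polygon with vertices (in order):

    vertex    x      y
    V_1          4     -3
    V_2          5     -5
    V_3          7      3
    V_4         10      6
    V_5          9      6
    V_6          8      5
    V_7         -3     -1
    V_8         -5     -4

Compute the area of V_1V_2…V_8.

52.5

Cross-terms: -5, 50, 12, 6, -3, 7, 7, 31  ⇒  Σ = 105
Area = |Σ|/2 = 52.5.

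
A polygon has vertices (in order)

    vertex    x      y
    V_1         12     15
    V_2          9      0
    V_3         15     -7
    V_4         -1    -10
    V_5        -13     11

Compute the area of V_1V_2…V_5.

411.5

Apply the surveyor's formula: 2A = Σ (x_i·y_{i+1} − x_{i+1}·y_i), indices taken mod 5.
V_1→V_2: (12)(0) − (9)(15) = -135
V_2→V_3: (9)(-7) − (15)(0) = -63
V_3→V_4: (15)(-10) − (-1)(-7) = -157
V_4→V_5: (-1)(11) − (-13)(-10) = -141
V_5→V_1: (-13)(15) − (12)(11) = -327
Σ = -823
Area = |Σ|/2 = 411.5.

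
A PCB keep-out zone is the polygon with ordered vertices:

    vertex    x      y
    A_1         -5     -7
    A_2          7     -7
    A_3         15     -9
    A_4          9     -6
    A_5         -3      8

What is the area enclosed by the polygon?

A_1→A_2: (-5)(-7) − (7)(-7) = 84
A_2→A_3: (7)(-9) − (15)(-7) = 42
A_3→A_4: (15)(-6) − (9)(-9) = -9
A_4→A_5: (9)(8) − (-3)(-6) = 54
A_5→A_1: (-3)(-7) − (-5)(8) = 61
Σ = 232
Area = |Σ|/2 = 116.

116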